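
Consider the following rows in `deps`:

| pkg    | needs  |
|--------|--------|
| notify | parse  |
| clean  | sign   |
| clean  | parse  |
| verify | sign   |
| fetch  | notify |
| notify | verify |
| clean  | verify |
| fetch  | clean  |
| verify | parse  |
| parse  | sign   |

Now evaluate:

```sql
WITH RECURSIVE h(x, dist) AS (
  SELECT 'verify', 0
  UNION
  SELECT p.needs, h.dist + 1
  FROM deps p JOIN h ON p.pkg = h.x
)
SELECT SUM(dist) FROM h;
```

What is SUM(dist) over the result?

Base: (verify, dist=0).
Iteration 1: edges from {verify} -> (parse, dist=1), (sign, dist=1).
Iteration 2: edges from {parse,sign} -> (sign, dist=2).
Iteration 3: no outgoing edges from {sign}; recursion stops.
SUM(dist) = 0 + 1 + 1 + 2 = 4.

4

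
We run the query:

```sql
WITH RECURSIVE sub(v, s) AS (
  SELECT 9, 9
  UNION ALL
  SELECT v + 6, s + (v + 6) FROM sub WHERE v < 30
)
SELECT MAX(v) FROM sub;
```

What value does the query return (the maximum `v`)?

Base: v=9, s=9.
Iteration 1: 9 < 30 holds -> v = 9 + 6 = 15, s = 9 + 15 = 24.
Iteration 2: 15 < 30 holds -> v = 15 + 6 = 21, s = 24 + 21 = 45.
Iteration 3: 21 < 30 holds -> v = 21 + 6 = 27, s = 45 + 27 = 72.
Iteration 4: 27 < 30 holds -> v = 27 + 6 = 33, s = 72 + 33 = 105.
Iteration 5: 33 < 30 fails; recursion stops.
v values: 9, 15, 21, 27, 33; the maximum is 33.

33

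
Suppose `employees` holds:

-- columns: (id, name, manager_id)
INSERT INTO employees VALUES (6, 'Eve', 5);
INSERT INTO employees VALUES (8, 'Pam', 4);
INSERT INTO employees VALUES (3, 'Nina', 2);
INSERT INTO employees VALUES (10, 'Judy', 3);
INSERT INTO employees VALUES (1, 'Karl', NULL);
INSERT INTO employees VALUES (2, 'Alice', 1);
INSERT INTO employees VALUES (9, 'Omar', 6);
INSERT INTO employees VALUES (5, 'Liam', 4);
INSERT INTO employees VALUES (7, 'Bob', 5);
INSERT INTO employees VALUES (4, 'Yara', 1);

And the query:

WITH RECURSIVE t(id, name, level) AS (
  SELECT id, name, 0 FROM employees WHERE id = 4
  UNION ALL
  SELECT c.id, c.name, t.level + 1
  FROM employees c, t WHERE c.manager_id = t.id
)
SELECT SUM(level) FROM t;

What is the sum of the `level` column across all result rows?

9

Base: id=4 (Yara) at level 0.
Iteration 1: rows with manager_id in {4} -> Liam (id 5, level 1), Pam (id 8, level 1).
Iteration 2: rows with manager_id in {5,8} -> Eve (id 6, level 2), Bob (id 7, level 2).
Iteration 3: rows with manager_id in {6,7} -> Omar (id 9, level 3).
Iteration 4: no rows with manager_id in {9}; recursion stops.
SUM(level) = 0 + 1 + 1 + 2 + 2 + 3 = 9.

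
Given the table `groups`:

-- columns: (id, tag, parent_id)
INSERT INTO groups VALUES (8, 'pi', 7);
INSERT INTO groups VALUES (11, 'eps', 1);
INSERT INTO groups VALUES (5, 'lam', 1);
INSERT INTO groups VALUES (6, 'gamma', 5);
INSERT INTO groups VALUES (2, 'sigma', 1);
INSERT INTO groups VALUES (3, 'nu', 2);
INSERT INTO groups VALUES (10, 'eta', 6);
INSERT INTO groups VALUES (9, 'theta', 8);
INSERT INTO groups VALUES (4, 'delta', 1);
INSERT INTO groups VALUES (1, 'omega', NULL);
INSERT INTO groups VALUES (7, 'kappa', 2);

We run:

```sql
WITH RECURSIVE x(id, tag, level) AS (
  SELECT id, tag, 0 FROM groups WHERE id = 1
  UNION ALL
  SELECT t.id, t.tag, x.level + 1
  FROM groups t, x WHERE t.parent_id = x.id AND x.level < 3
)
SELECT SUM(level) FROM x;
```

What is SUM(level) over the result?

Base: id=1 (omega) at level 0.
Iteration 1: rows with parent_id in {1} -> sigma (id 2, level 1), delta (id 4, level 1), lam (id 5, level 1), eps (id 11, level 1).
Iteration 2: rows with parent_id in {2,4,5,11} -> nu (id 3, level 2), gamma (id 6, level 2), kappa (id 7, level 2).
Iteration 3: rows with parent_id in {3,6,7} -> pi (id 8, level 3), eta (id 10, level 3).
Iteration 4: level < 3 fails for all current rows; recursion stops.
SUM(level) = 0 + 1 + 1 + 1 + 1 + 2 + 2 + 2 + 3 + 3 = 16.

16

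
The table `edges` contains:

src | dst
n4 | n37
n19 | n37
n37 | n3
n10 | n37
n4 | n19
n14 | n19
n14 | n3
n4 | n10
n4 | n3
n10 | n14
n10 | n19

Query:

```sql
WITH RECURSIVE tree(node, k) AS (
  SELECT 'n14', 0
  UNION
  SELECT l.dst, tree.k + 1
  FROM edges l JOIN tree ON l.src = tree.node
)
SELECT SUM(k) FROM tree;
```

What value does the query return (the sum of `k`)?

7

Base: (n14, k=0).
Iteration 1: edges from {n14} -> (n19, k=1), (n3, k=1).
Iteration 2: edges from {n19,n3} -> (n37, k=2).
Iteration 3: edges from {n37} -> (n3, k=3).
Iteration 4: no outgoing edges from {n3}; recursion stops.
SUM(k) = 0 + 1 + 1 + 2 + 3 = 7.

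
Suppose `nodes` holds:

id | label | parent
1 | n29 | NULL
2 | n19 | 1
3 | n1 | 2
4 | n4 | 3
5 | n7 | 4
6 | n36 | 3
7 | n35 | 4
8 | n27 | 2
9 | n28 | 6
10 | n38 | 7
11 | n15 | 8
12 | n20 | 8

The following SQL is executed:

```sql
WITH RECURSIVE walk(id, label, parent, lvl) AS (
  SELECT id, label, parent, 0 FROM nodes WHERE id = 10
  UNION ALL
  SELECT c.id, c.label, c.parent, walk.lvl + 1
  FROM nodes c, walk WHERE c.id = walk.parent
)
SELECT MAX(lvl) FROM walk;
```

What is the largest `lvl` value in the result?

5

Base: id=10 (n38), parent=7, lvl 0.
Iteration 1: join on id=7 -> n35 (id 7, parent=4, lvl 1).
Iteration 2: join on id=4 -> n4 (id 4, parent=3, lvl 2).
Iteration 3: join on id=3 -> n1 (id 3, parent=2, lvl 3).
Iteration 4: join on id=2 -> n19 (id 2, parent=1, lvl 4).
Iteration 5: join on id=1 -> n29 (id 1, parent=NULL, lvl 5).
Iteration 6: parent is NULL; no match; recursion stops.
lvl values: 0, 1, 2, 3, 4, 5; the maximum is 5.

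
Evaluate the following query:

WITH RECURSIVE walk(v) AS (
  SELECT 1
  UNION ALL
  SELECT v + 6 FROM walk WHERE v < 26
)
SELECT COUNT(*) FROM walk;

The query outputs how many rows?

Base: v=1.
Iteration 1: 1 < 26 holds -> v = 1 + 6 = 7.
Iteration 2: 7 < 26 holds -> v = 7 + 6 = 13.
Iteration 3: 13 < 26 holds -> v = 13 + 6 = 19.
Iteration 4: 19 < 26 holds -> v = 19 + 6 = 25.
Iteration 5: 25 < 26 holds -> v = 25 + 6 = 31.
Iteration 6: 31 < 26 fails; recursion stops.
Total rows emitted: 6.

6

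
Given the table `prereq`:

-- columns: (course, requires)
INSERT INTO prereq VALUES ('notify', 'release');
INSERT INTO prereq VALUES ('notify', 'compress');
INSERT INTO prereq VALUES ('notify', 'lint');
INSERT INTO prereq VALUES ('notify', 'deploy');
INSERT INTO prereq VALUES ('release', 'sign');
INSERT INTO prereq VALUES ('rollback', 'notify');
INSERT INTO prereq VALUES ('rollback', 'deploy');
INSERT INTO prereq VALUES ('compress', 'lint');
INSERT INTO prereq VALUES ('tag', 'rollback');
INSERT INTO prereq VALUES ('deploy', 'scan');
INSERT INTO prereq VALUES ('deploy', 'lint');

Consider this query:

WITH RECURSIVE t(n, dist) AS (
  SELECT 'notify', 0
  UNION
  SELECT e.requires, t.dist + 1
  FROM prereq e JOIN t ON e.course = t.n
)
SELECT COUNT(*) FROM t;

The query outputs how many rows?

8

Base: (notify, dist=0).
Iteration 1: edges from {notify} -> (compress, dist=1), (deploy, dist=1), (lint, dist=1), (release, dist=1).
Iteration 2: edges from {compress,deploy,lint,release} -> (lint, dist=2), (scan, dist=2), (sign, dist=2). [UNION drops 1 duplicate row(s)]
Iteration 3: no outgoing edges from {lint,scan,sign}; recursion stops.
Total rows emitted: 8.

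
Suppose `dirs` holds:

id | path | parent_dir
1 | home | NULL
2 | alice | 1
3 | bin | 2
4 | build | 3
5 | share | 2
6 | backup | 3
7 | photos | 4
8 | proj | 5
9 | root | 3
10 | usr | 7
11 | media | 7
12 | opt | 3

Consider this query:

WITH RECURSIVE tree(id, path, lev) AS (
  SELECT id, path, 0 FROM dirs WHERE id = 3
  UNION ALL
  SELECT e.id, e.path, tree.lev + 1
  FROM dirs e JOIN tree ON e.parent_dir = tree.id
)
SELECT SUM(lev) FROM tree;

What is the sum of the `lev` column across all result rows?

12

Base: id=3 (bin) at lev 0.
Iteration 1: rows with parent_dir in {3} -> build (id 4, lev 1), backup (id 6, lev 1), root (id 9, lev 1), opt (id 12, lev 1).
Iteration 2: rows with parent_dir in {4,6,9,12} -> photos (id 7, lev 2).
Iteration 3: rows with parent_dir in {7} -> usr (id 10, lev 3), media (id 11, lev 3).
Iteration 4: no rows with parent_dir in {10,11}; recursion stops.
SUM(lev) = 0 + 1 + 1 + 1 + 1 + 2 + 3 + 3 = 12.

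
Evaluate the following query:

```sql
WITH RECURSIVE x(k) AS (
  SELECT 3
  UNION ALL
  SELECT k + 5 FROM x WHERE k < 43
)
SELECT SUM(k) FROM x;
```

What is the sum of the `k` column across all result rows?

Base: k=3.
Iteration 1: 3 < 43 holds -> k = 3 + 5 = 8.
Iteration 2: 8 < 43 holds -> k = 8 + 5 = 13.
Iteration 3: 13 < 43 holds -> k = 13 + 5 = 18.
Iteration 4: 18 < 43 holds -> k = 18 + 5 = 23.
Iteration 5: 23 < 43 holds -> k = 23 + 5 = 28.
Iteration 6: 28 < 43 holds -> k = 28 + 5 = 33.
Iteration 7: 33 < 43 holds -> k = 33 + 5 = 38.
Iteration 8: 38 < 43 holds -> k = 38 + 5 = 43.
Iteration 9: 43 < 43 fails; recursion stops.
SUM(k) = 3 + 8 + 13 + 18 + 23 + 28 + 33 + 38 + 43 = 207.

207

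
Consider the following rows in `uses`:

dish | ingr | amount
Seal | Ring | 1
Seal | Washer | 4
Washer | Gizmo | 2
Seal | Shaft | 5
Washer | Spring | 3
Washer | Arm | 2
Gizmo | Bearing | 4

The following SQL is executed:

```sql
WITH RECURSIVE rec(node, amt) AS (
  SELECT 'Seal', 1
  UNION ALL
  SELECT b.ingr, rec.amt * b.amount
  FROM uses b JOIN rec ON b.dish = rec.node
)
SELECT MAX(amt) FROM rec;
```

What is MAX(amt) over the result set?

Base: (Seal, amt=1).
Iteration 1: components of {Seal} -> Ring = 1*1 = 1, Shaft = 1*5 = 5, Washer = 1*4 = 4.
Iteration 2: components of {Ring,Shaft,Washer} -> Arm = 4*2 = 8, Gizmo = 4*2 = 8, Spring = 4*3 = 12.
Iteration 3: components of {Arm,Gizmo,Spring} -> Bearing = 8*4 = 32.
Iteration 4: no further components; recursion stops.
amt values: 1, 1, 4, 5, 8, 12, 8, 32; the maximum is 32.

32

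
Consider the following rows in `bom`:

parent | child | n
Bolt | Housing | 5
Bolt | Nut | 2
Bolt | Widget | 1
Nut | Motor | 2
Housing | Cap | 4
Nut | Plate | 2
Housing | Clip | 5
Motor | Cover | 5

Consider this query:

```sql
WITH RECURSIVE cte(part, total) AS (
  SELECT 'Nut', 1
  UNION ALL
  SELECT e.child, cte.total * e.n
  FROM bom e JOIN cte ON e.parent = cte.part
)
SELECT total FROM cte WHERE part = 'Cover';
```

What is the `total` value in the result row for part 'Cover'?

10

Base: (Nut, total=1).
Iteration 1: components of {Nut} -> Motor = 1*2 = 2, Plate = 1*2 = 2.
Iteration 2: components of {Motor,Plate} -> Cover = 2*5 = 10.
Iteration 3: no further components; recursion stops.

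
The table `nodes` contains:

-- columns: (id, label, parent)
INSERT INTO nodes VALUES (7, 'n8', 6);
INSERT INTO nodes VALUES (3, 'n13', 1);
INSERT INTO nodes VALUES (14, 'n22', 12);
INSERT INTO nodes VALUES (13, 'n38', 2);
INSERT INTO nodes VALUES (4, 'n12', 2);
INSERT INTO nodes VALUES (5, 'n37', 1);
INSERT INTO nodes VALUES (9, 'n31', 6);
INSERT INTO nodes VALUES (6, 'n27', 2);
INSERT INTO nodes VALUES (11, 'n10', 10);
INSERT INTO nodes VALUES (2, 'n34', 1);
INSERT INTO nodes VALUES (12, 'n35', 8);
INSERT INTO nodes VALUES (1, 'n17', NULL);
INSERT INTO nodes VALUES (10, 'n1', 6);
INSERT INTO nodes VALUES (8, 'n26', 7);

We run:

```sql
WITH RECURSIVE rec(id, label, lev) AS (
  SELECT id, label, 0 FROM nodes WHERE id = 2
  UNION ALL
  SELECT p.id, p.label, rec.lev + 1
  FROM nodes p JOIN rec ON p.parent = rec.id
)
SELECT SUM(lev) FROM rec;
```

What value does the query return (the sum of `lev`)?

24

Base: id=2 (n34) at lev 0.
Iteration 1: rows with parent in {2} -> n12 (id 4, lev 1), n27 (id 6, lev 1), n38 (id 13, lev 1).
Iteration 2: rows with parent in {4,6,13} -> n8 (id 7, lev 2), n31 (id 9, lev 2), n1 (id 10, lev 2).
Iteration 3: rows with parent in {7,9,10} -> n26 (id 8, lev 3), n10 (id 11, lev 3).
Iteration 4: rows with parent in {8,11} -> n35 (id 12, lev 4).
Iteration 5: rows with parent in {12} -> n22 (id 14, lev 5).
Iteration 6: no rows with parent in {14}; recursion stops.
SUM(lev) = 0 + 1 + 1 + 1 + 2 + 2 + 2 + 3 + 3 + 4 + 5 = 24.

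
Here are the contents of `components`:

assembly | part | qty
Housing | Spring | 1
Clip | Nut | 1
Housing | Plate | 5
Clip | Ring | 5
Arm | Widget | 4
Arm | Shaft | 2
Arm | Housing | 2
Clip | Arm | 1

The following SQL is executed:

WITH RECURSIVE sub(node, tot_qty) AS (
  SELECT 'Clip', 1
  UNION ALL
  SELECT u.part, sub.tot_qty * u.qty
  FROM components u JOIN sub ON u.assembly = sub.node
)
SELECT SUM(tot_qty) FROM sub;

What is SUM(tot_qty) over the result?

28

Base: (Clip, tot_qty=1).
Iteration 1: components of {Clip} -> Arm = 1*1 = 1, Nut = 1*1 = 1, Ring = 1*5 = 5.
Iteration 2: components of {Arm,Nut,Ring} -> Housing = 1*2 = 2, Shaft = 1*2 = 2, Widget = 1*4 = 4.
Iteration 3: components of {Housing,Shaft,Widget} -> Plate = 2*5 = 10, Spring = 2*1 = 2.
Iteration 4: no further components; recursion stops.
SUM(tot_qty) = 1 + 1 + 1 + 5 + 4 + 2 + 2 + 10 + 2 = 28.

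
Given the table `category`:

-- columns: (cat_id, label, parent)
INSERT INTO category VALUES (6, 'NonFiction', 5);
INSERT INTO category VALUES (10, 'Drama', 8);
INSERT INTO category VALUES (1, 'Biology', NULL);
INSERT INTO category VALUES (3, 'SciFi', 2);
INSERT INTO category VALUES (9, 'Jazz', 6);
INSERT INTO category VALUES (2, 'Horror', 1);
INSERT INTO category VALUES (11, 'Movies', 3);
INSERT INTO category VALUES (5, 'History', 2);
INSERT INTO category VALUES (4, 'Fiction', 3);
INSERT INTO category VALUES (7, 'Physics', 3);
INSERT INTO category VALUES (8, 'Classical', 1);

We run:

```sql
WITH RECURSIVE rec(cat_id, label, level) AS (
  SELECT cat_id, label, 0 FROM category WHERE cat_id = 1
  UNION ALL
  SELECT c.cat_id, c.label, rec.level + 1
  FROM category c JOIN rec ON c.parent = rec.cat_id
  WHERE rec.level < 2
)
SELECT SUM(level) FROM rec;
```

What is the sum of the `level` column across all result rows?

8

Base: cat_id=1 (Biology) at level 0.
Iteration 1: rows with parent in {1} -> Horror (id 2, level 1), Classical (id 8, level 1).
Iteration 2: rows with parent in {2,8} -> SciFi (id 3, level 2), History (id 5, level 2), Drama (id 10, level 2).
Iteration 3: level < 2 fails for all current rows; recursion stops.
SUM(level) = 0 + 1 + 1 + 2 + 2 + 2 = 8.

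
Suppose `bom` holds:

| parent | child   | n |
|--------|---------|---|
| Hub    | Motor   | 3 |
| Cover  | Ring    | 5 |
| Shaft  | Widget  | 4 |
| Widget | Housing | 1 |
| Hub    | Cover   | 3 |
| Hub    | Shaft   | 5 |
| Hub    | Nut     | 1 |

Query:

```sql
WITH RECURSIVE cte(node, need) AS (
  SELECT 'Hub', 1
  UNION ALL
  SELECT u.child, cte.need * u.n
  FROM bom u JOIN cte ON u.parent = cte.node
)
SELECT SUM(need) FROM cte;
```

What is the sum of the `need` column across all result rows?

Base: (Hub, need=1).
Iteration 1: components of {Hub} -> Cover = 1*3 = 3, Motor = 1*3 = 3, Nut = 1*1 = 1, Shaft = 1*5 = 5.
Iteration 2: components of {Cover,Motor,Nut,Shaft} -> Ring = 3*5 = 15, Widget = 5*4 = 20.
Iteration 3: components of {Ring,Widget} -> Housing = 20*1 = 20.
Iteration 4: no further components; recursion stops.
SUM(need) = 1 + 3 + 3 + 5 + 1 + 15 + 20 + 20 = 68.

68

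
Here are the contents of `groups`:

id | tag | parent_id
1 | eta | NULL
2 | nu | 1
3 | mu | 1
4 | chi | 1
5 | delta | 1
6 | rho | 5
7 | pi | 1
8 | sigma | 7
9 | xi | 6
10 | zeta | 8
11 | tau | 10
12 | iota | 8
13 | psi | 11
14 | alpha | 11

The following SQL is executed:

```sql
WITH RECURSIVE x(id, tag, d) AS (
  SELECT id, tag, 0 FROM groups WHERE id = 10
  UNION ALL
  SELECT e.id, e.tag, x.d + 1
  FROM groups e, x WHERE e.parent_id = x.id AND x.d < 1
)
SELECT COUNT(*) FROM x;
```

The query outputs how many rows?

Base: id=10 (zeta) at d 0.
Iteration 1: rows with parent_id in {10} -> tau (id 11, d 1).
Iteration 2: d < 1 fails for all current rows; recursion stops.
Total rows emitted: 2.

2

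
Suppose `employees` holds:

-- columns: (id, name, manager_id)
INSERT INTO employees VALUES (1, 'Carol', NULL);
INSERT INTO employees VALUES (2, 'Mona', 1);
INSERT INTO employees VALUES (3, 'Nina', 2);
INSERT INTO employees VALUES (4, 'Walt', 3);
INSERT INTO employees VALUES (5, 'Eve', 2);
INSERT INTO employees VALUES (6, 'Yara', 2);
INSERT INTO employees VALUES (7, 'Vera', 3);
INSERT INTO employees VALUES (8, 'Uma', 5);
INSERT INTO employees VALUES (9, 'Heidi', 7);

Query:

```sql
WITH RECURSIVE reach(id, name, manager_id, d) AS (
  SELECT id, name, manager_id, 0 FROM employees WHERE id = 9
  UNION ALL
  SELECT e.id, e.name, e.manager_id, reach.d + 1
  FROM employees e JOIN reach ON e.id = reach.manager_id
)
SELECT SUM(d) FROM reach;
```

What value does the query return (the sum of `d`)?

Base: id=9 (Heidi), manager_id=7, d 0.
Iteration 1: join on id=7 -> Vera (id 7, manager_id=3, d 1).
Iteration 2: join on id=3 -> Nina (id 3, manager_id=2, d 2).
Iteration 3: join on id=2 -> Mona (id 2, manager_id=1, d 3).
Iteration 4: join on id=1 -> Carol (id 1, manager_id=NULL, d 4).
Iteration 5: manager_id is NULL; no match; recursion stops.
SUM(d) = 0 + 1 + 2 + 3 + 4 = 10.

10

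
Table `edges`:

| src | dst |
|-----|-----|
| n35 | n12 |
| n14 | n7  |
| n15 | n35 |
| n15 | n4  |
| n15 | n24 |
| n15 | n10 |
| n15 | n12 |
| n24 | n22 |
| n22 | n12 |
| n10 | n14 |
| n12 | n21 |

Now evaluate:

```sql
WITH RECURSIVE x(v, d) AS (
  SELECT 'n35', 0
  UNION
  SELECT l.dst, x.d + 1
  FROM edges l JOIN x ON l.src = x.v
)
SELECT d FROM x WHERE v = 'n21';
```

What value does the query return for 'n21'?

2

Base: (n35, d=0).
Iteration 1: edges from {n35} -> (n12, d=1).
Iteration 2: edges from {n12} -> (n21, d=2).
Iteration 3: no outgoing edges from {n21}; recursion stops.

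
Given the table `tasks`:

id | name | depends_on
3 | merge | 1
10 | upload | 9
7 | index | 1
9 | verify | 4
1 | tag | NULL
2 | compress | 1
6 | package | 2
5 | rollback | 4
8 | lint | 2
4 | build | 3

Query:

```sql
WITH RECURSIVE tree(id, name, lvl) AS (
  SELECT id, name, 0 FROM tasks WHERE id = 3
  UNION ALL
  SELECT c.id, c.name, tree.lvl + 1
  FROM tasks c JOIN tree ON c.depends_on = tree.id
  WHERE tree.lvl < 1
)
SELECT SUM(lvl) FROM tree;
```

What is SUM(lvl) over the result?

1

Base: id=3 (merge) at lvl 0.
Iteration 1: rows with depends_on in {3} -> build (id 4, lvl 1).
Iteration 2: lvl < 1 fails for all current rows; recursion stops.
SUM(lvl) = 0 + 1 = 1.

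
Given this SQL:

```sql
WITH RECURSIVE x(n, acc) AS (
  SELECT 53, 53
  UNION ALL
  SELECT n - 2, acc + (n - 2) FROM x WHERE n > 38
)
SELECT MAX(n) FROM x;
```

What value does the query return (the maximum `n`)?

Base: n=53, acc=53.
Iteration 1: 53 > 38 holds -> n = 53 - 2 = 51, acc = 53 + 51 = 104.
Iteration 2: 51 > 38 holds -> n = 51 - 2 = 49, acc = 104 + 49 = 153.
Iteration 3: 49 > 38 holds -> n = 49 - 2 = 47, acc = 153 + 47 = 200.
Iteration 4: 47 > 38 holds -> n = 47 - 2 = 45, acc = 200 + 45 = 245.
Iteration 5: 45 > 38 holds -> n = 45 - 2 = 43, acc = 245 + 43 = 288.
Iteration 6: 43 > 38 holds -> n = 43 - 2 = 41, acc = 288 + 41 = 329.
Iteration 7: 41 > 38 holds -> n = 41 - 2 = 39, acc = 329 + 39 = 368.
Iteration 8: 39 > 38 holds -> n = 39 - 2 = 37, acc = 368 + 37 = 405.
Iteration 9: 37 > 38 fails; recursion stops.
n values: 53, 51, 49, 47, 45, 43, 41, 39, 37; the maximum is 53.

53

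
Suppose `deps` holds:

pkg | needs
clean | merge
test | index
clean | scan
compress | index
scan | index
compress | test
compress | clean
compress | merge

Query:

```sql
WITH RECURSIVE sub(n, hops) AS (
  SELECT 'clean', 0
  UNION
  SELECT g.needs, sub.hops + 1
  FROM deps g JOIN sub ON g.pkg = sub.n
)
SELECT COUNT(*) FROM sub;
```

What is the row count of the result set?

4

Base: (clean, hops=0).
Iteration 1: edges from {clean} -> (merge, hops=1), (scan, hops=1).
Iteration 2: edges from {merge,scan} -> (index, hops=2).
Iteration 3: no outgoing edges from {index}; recursion stops.
Total rows emitted: 4.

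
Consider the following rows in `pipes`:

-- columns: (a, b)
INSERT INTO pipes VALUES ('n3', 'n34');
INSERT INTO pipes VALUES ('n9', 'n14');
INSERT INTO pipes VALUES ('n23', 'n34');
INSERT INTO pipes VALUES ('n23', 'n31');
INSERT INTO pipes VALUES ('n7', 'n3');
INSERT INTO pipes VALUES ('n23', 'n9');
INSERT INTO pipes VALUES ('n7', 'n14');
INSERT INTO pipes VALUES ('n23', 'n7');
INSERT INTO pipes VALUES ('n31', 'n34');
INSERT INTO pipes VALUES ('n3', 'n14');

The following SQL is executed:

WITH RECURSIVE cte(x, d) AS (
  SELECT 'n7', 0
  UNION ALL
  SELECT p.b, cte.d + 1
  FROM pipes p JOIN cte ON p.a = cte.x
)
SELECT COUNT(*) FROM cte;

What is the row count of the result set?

Base: (n7, d=0).
Iteration 1: edges from {n7} -> (n14, d=1), (n3, d=1).
Iteration 2: edges from {n14,n3} -> (n14, d=2), (n34, d=2).
Iteration 3: no outgoing edges from {n14,n34}; recursion stops.
Total rows emitted: 5.

5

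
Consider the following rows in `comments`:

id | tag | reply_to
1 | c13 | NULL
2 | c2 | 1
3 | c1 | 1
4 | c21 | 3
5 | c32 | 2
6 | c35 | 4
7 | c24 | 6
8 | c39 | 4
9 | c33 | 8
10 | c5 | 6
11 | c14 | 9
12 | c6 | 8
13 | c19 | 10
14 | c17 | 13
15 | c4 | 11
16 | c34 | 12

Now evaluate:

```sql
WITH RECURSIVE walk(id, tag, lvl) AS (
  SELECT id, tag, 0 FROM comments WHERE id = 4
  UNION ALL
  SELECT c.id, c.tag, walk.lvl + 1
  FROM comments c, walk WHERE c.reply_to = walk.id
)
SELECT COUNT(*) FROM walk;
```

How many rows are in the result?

12

Base: id=4 (c21) at lvl 0.
Iteration 1: rows with reply_to in {4} -> c35 (id 6, lvl 1), c39 (id 8, lvl 1).
Iteration 2: rows with reply_to in {6,8} -> c24 (id 7, lvl 2), c33 (id 9, lvl 2), c5 (id 10, lvl 2), c6 (id 12, lvl 2).
Iteration 3: rows with reply_to in {7,9,10,12} -> c14 (id 11, lvl 3), c19 (id 13, lvl 3), c34 (id 16, lvl 3).
Iteration 4: rows with reply_to in {11,13,16} -> c17 (id 14, lvl 4), c4 (id 15, lvl 4).
Iteration 5: no rows with reply_to in {14,15}; recursion stops.
Total rows emitted: 12.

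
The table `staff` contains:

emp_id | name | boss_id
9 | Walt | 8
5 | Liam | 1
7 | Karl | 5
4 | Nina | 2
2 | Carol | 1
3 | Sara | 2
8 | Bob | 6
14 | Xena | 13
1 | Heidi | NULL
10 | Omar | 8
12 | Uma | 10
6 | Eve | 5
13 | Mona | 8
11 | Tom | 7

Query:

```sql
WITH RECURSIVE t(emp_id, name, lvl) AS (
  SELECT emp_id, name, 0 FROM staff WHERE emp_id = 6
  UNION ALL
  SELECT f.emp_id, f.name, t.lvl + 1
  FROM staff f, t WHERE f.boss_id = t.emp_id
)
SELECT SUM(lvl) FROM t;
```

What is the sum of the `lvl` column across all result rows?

Base: emp_id=6 (Eve) at lvl 0.
Iteration 1: rows with boss_id in {6} -> Bob (id 8, lvl 1).
Iteration 2: rows with boss_id in {8} -> Walt (id 9, lvl 2), Omar (id 10, lvl 2), Mona (id 13, lvl 2).
Iteration 3: rows with boss_id in {9,10,13} -> Uma (id 12, lvl 3), Xena (id 14, lvl 3).
Iteration 4: no rows with boss_id in {12,14}; recursion stops.
SUM(lvl) = 0 + 1 + 2 + 2 + 2 + 3 + 3 = 13.

13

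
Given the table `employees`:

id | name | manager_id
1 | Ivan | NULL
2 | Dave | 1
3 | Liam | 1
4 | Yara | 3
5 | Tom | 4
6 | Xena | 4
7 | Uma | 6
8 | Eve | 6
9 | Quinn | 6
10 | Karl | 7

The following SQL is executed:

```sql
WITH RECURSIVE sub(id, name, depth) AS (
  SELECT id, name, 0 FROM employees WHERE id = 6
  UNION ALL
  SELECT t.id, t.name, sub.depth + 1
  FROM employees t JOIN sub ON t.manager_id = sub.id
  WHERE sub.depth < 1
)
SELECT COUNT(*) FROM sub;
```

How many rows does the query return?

4

Base: id=6 (Xena) at depth 0.
Iteration 1: rows with manager_id in {6} -> Uma (id 7, depth 1), Eve (id 8, depth 1), Quinn (id 9, depth 1).
Iteration 2: depth < 1 fails for all current rows; recursion stops.
Total rows emitted: 4.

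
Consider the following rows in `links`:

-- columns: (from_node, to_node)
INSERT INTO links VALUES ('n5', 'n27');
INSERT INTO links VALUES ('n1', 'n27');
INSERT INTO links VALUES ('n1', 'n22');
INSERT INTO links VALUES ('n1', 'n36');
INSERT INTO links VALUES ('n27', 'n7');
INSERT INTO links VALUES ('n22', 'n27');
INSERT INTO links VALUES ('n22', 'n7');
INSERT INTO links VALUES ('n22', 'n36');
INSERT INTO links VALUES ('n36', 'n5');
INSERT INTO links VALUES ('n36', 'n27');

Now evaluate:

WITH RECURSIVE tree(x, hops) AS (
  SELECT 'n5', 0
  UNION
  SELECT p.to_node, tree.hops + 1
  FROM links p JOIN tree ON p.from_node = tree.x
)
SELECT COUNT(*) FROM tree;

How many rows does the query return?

Base: (n5, hops=0).
Iteration 1: edges from {n5} -> (n27, hops=1).
Iteration 2: edges from {n27} -> (n7, hops=2).
Iteration 3: no outgoing edges from {n7}; recursion stops.
Total rows emitted: 3.

3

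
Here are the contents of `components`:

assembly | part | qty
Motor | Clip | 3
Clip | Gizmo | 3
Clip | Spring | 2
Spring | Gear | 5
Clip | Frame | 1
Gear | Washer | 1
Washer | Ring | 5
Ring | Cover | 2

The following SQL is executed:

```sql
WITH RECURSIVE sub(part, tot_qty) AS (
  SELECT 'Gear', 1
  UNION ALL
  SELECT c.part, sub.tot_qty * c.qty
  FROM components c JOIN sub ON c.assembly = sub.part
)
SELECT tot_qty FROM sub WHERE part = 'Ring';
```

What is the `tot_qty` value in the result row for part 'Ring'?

Base: (Gear, tot_qty=1).
Iteration 1: components of {Gear} -> Washer = 1*1 = 1.
Iteration 2: components of {Washer} -> Ring = 1*5 = 5.
Iteration 3: components of {Ring} -> Cover = 5*2 = 10.
Iteration 4: no further components; recursion stops.

5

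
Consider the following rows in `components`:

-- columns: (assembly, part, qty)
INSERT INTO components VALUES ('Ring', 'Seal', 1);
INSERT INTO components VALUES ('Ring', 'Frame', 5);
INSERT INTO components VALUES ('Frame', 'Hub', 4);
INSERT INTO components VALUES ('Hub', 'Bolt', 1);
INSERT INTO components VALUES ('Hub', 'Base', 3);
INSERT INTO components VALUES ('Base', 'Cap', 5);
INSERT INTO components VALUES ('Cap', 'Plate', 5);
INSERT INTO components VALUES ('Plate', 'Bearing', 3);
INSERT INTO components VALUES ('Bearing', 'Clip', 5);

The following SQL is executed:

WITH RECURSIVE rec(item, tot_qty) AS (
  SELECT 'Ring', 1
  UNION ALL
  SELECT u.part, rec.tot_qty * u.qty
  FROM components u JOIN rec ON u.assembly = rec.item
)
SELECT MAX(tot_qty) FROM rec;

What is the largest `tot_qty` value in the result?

22500

Base: (Ring, tot_qty=1).
Iteration 1: components of {Ring} -> Frame = 1*5 = 5, Seal = 1*1 = 1.
Iteration 2: components of {Frame,Seal} -> Hub = 5*4 = 20.
Iteration 3: components of {Hub} -> Base = 20*3 = 60, Bolt = 20*1 = 20.
Iteration 4: components of {Base,Bolt} -> Cap = 60*5 = 300.
Iteration 5: components of {Cap} -> Plate = 300*5 = 1500.
Iteration 6: components of {Plate} -> Bearing = 1500*3 = 4500.
Iteration 7: components of {Bearing} -> Clip = 4500*5 = 22500.
Iteration 8: no further components; recursion stops.
tot_qty values: 1, 1, 5, 20, 20, 60, 300, 1500, 4500, 22500; the maximum is 22500.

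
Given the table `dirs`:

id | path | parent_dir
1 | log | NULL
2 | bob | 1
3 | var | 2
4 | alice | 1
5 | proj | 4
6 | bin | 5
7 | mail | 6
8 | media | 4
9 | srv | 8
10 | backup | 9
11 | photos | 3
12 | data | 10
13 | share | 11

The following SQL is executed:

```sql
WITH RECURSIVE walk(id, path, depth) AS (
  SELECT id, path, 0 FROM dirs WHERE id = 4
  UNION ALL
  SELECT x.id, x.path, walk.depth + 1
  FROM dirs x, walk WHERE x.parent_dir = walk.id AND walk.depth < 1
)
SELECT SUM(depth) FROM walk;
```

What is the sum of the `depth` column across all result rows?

2

Base: id=4 (alice) at depth 0.
Iteration 1: rows with parent_dir in {4} -> proj (id 5, depth 1), media (id 8, depth 1).
Iteration 2: depth < 1 fails for all current rows; recursion stops.
SUM(depth) = 0 + 1 + 1 = 2.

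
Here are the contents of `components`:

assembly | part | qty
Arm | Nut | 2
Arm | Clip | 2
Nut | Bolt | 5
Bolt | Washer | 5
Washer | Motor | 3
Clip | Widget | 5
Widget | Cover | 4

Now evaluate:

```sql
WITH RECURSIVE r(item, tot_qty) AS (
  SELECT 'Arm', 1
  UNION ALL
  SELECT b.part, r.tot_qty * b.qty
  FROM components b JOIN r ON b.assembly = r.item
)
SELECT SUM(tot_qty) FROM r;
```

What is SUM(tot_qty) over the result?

265

Base: (Arm, tot_qty=1).
Iteration 1: components of {Arm} -> Clip = 1*2 = 2, Nut = 1*2 = 2.
Iteration 2: components of {Clip,Nut} -> Bolt = 2*5 = 10, Widget = 2*5 = 10.
Iteration 3: components of {Bolt,Widget} -> Cover = 10*4 = 40, Washer = 10*5 = 50.
Iteration 4: components of {Cover,Washer} -> Motor = 50*3 = 150.
Iteration 5: no further components; recursion stops.
SUM(tot_qty) = 1 + 2 + 2 + 10 + 10 + 50 + 40 + 150 = 265.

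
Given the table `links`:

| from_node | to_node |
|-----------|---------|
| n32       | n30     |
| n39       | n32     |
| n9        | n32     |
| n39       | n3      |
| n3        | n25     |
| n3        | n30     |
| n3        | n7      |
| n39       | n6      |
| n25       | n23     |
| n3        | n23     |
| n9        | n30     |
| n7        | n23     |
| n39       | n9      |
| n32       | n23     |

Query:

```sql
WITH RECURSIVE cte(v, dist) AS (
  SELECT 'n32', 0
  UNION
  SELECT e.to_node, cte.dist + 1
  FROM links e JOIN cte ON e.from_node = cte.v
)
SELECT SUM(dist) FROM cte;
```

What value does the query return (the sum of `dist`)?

Base: (n32, dist=0).
Iteration 1: edges from {n32} -> (n23, dist=1), (n30, dist=1).
Iteration 2: no outgoing edges from {n23,n30}; recursion stops.
SUM(dist) = 0 + 1 + 1 = 2.

2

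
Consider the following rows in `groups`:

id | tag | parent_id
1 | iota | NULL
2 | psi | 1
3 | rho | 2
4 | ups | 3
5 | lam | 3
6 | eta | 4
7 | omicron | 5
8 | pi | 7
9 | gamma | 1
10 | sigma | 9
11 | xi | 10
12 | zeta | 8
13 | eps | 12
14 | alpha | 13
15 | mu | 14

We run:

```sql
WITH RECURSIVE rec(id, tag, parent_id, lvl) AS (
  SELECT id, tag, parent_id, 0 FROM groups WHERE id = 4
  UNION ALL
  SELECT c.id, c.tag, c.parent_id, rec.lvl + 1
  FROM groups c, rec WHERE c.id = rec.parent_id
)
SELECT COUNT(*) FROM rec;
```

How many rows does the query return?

Base: id=4 (ups), parent_id=3, lvl 0.
Iteration 1: join on id=3 -> rho (id 3, parent_id=2, lvl 1).
Iteration 2: join on id=2 -> psi (id 2, parent_id=1, lvl 2).
Iteration 3: join on id=1 -> iota (id 1, parent_id=NULL, lvl 3).
Iteration 4: parent_id is NULL; no match; recursion stops.
Total rows emitted: 4.

4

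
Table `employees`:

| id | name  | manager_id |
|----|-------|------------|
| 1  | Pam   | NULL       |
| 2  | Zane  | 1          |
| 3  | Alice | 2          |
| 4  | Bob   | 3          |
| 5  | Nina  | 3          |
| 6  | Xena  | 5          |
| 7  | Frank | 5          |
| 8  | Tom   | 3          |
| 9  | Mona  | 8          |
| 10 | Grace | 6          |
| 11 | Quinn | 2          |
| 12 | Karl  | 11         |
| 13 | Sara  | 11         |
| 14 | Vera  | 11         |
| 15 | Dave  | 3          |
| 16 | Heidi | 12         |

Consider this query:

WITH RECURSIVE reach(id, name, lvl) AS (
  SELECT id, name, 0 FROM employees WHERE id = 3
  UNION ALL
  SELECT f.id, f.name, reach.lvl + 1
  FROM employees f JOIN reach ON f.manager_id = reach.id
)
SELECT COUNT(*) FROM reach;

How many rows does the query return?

Base: id=3 (Alice) at lvl 0.
Iteration 1: rows with manager_id in {3} -> Bob (id 4, lvl 1), Nina (id 5, lvl 1), Tom (id 8, lvl 1), Dave (id 15, lvl 1).
Iteration 2: rows with manager_id in {4,5,8,15} -> Xena (id 6, lvl 2), Frank (id 7, lvl 2), Mona (id 9, lvl 2).
Iteration 3: rows with manager_id in {6,7,9} -> Grace (id 10, lvl 3).
Iteration 4: no rows with manager_id in {10}; recursion stops.
Total rows emitted: 9.

9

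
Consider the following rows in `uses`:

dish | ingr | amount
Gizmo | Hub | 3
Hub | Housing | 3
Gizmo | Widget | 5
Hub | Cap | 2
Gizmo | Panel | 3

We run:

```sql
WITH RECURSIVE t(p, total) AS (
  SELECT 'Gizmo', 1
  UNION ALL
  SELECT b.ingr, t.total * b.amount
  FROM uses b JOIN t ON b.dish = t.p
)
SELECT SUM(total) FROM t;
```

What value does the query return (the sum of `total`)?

Base: (Gizmo, total=1).
Iteration 1: components of {Gizmo} -> Hub = 1*3 = 3, Panel = 1*3 = 3, Widget = 1*5 = 5.
Iteration 2: components of {Hub,Panel,Widget} -> Cap = 3*2 = 6, Housing = 3*3 = 9.
Iteration 3: no further components; recursion stops.
SUM(total) = 1 + 3 + 5 + 3 + 9 + 6 = 27.

27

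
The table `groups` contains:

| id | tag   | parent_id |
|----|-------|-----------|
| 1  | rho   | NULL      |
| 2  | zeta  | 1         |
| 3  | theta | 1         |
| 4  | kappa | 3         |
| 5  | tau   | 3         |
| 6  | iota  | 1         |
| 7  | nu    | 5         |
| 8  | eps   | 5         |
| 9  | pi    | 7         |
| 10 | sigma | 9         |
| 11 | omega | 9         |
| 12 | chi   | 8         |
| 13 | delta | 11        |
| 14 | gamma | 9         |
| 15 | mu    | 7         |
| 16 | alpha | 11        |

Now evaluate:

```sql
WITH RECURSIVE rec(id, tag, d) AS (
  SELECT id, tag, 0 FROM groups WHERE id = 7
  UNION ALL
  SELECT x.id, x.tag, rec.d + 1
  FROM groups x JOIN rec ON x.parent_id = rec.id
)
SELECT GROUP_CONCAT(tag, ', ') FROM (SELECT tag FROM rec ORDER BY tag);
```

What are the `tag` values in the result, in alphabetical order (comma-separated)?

Base: id=7 (nu) at d 0.
Iteration 1: rows with parent_id in {7} -> pi (id 9, d 1), mu (id 15, d 1).
Iteration 2: rows with parent_id in {9,15} -> sigma (id 10, d 2), omega (id 11, d 2), gamma (id 14, d 2).
Iteration 3: rows with parent_id in {10,11,14} -> delta (id 13, d 3), alpha (id 16, d 3).
Iteration 4: no rows with parent_id in {13,16}; recursion stops.

alpha, delta, gamma, mu, nu, omega, pi, sigma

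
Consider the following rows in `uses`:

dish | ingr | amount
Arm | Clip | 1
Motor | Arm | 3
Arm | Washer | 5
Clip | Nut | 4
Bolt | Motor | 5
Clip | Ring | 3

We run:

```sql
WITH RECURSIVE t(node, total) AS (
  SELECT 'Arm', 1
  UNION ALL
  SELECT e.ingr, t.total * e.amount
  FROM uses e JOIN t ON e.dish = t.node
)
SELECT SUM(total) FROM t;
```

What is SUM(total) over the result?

Base: (Arm, total=1).
Iteration 1: components of {Arm} -> Clip = 1*1 = 1, Washer = 1*5 = 5.
Iteration 2: components of {Clip,Washer} -> Nut = 1*4 = 4, Ring = 1*3 = 3.
Iteration 3: no further components; recursion stops.
SUM(total) = 1 + 5 + 1 + 4 + 3 = 14.

14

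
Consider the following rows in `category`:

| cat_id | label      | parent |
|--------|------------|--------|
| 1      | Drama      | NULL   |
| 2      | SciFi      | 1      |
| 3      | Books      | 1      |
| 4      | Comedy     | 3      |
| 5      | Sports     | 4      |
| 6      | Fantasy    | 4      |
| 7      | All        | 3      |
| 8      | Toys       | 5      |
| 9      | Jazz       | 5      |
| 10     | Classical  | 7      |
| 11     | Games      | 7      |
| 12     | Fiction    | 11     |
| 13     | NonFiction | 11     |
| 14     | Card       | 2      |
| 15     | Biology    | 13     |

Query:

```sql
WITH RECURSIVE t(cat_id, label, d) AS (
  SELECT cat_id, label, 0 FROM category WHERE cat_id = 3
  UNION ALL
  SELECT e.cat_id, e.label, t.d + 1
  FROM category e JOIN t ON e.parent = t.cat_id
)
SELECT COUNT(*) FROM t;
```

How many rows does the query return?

Base: cat_id=3 (Books) at d 0.
Iteration 1: rows with parent in {3} -> Comedy (id 4, d 1), All (id 7, d 1).
Iteration 2: rows with parent in {4,7} -> Sports (id 5, d 2), Fantasy (id 6, d 2), Classical (id 10, d 2), Games (id 11, d 2).
Iteration 3: rows with parent in {5,6,10,11} -> Toys (id 8, d 3), Jazz (id 9, d 3), Fiction (id 12, d 3), NonFiction (id 13, d 3).
Iteration 4: rows with parent in {8,9,12,13} -> Biology (id 15, d 4).
Iteration 5: no rows with parent in {15}; recursion stops.
Total rows emitted: 12.

12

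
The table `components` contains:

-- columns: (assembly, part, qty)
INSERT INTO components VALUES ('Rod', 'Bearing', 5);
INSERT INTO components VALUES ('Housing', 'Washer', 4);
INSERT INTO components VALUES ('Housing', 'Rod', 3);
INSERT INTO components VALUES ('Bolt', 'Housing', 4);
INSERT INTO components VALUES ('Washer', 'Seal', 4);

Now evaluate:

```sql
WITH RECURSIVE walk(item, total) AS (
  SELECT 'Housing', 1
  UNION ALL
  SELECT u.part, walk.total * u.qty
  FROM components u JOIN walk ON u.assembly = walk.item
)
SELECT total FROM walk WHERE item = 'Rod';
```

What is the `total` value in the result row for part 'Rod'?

Base: (Housing, total=1).
Iteration 1: components of {Housing} -> Rod = 1*3 = 3, Washer = 1*4 = 4.
Iteration 2: components of {Rod,Washer} -> Bearing = 3*5 = 15, Seal = 4*4 = 16.
Iteration 3: no further components; recursion stops.

3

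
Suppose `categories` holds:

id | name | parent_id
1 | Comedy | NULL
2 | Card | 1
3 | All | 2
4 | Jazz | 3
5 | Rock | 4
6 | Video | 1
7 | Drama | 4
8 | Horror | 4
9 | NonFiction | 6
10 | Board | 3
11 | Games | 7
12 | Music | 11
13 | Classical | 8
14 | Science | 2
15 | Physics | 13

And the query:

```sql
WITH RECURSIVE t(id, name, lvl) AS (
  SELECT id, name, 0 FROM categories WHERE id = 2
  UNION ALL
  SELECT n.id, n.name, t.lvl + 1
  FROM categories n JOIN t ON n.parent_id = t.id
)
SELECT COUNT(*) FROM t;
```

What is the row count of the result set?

Base: id=2 (Card) at lvl 0.
Iteration 1: rows with parent_id in {2} -> All (id 3, lvl 1), Science (id 14, lvl 1).
Iteration 2: rows with parent_id in {3,14} -> Jazz (id 4, lvl 2), Board (id 10, lvl 2).
Iteration 3: rows with parent_id in {4,10} -> Rock (id 5, lvl 3), Drama (id 7, lvl 3), Horror (id 8, lvl 3).
Iteration 4: rows with parent_id in {5,7,8} -> Games (id 11, lvl 4), Classical (id 13, lvl 4).
Iteration 5: rows with parent_id in {11,13} -> Music (id 12, lvl 5), Physics (id 15, lvl 5).
Iteration 6: no rows with parent_id in {12,15}; recursion stops.
Total rows emitted: 12.

12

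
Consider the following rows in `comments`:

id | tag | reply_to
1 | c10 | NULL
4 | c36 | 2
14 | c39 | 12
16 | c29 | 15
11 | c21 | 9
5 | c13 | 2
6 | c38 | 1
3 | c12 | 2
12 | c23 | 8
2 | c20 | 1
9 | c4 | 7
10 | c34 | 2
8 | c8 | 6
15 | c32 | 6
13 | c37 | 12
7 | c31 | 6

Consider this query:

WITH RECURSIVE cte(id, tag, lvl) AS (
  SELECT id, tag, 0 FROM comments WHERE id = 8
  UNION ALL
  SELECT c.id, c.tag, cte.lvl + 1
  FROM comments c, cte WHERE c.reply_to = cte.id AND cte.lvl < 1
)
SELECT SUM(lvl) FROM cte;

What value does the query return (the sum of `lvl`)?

1

Base: id=8 (c8) at lvl 0.
Iteration 1: rows with reply_to in {8} -> c23 (id 12, lvl 1).
Iteration 2: lvl < 1 fails for all current rows; recursion stops.
SUM(lvl) = 0 + 1 = 1.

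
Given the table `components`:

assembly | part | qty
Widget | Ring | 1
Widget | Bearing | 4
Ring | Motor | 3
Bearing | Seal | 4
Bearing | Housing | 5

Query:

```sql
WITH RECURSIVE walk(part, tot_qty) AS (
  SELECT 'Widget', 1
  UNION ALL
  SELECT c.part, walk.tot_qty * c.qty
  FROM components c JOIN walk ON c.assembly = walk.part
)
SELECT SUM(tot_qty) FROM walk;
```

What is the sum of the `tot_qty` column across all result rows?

45

Base: (Widget, tot_qty=1).
Iteration 1: components of {Widget} -> Bearing = 1*4 = 4, Ring = 1*1 = 1.
Iteration 2: components of {Bearing,Ring} -> Housing = 4*5 = 20, Motor = 1*3 = 3, Seal = 4*4 = 16.
Iteration 3: no further components; recursion stops.
SUM(tot_qty) = 1 + 1 + 4 + 3 + 16 + 20 = 45.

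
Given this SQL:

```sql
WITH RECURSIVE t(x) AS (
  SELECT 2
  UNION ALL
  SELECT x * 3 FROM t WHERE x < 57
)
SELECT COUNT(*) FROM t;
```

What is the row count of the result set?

Base: x=2.
Iteration 1: 2 < 57 holds -> x = 2 * 3 = 6.
Iteration 2: 6 < 57 holds -> x = 6 * 3 = 18.
Iteration 3: 18 < 57 holds -> x = 18 * 3 = 54.
Iteration 4: 54 < 57 holds -> x = 54 * 3 = 162.
Iteration 5: 162 < 57 fails; recursion stops.
Total rows emitted: 5.

5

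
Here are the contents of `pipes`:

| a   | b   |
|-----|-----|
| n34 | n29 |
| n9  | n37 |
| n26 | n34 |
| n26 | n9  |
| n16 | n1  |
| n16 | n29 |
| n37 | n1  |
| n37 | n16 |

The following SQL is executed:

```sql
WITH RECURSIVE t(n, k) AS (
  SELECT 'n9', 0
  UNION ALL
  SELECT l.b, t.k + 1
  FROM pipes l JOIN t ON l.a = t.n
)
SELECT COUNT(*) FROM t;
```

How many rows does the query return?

Base: (n9, k=0).
Iteration 1: edges from {n9} -> (n37, k=1).
Iteration 2: edges from {n37} -> (n1, k=2), (n16, k=2).
Iteration 3: edges from {n1,n16} -> (n1, k=3), (n29, k=3).
Iteration 4: no outgoing edges from {n1,n29}; recursion stops.
Total rows emitted: 6.

6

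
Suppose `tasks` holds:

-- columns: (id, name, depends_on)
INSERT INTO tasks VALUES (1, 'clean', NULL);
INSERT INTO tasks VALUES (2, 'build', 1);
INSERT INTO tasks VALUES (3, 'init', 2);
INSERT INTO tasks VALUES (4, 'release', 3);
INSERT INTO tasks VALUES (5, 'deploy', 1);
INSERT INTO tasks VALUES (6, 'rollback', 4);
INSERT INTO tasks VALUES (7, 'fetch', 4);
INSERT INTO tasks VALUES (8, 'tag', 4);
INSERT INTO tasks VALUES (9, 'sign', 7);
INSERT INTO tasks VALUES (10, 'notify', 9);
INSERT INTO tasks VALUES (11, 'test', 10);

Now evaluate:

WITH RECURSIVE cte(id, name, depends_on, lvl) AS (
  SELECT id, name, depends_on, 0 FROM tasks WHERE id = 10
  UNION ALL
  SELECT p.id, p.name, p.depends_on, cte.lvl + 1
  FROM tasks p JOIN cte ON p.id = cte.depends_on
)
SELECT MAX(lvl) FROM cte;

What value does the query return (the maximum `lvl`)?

Base: id=10 (notify), depends_on=9, lvl 0.
Iteration 1: join on id=9 -> sign (id 9, depends_on=7, lvl 1).
Iteration 2: join on id=7 -> fetch (id 7, depends_on=4, lvl 2).
Iteration 3: join on id=4 -> release (id 4, depends_on=3, lvl 3).
Iteration 4: join on id=3 -> init (id 3, depends_on=2, lvl 4).
Iteration 5: join on id=2 -> build (id 2, depends_on=1, lvl 5).
Iteration 6: join on id=1 -> clean (id 1, depends_on=NULL, lvl 6).
Iteration 7: depends_on is NULL; no match; recursion stops.
lvl values: 0, 1, 2, 3, 4, 5, 6; the maximum is 6.

6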